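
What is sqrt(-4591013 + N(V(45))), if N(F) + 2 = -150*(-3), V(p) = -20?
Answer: 7*I*sqrt(93685) ≈ 2142.6*I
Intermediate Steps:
N(F) = 448 (N(F) = -2 - 150*(-3) = -2 + 450 = 448)
sqrt(-4591013 + N(V(45))) = sqrt(-4591013 + 448) = sqrt(-4590565) = 7*I*sqrt(93685)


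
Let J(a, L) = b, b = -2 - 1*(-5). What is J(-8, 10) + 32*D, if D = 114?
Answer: 3651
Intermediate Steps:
b = 3 (b = -2 + 5 = 3)
J(a, L) = 3
J(-8, 10) + 32*D = 3 + 32*114 = 3 + 3648 = 3651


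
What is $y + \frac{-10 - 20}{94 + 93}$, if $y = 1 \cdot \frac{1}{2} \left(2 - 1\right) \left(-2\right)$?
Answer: $- \frac{217}{187} \approx -1.1604$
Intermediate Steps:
$y = -1$ ($y = 1 \cdot \frac{1}{2} \left(2 - 1\right) \left(-2\right) = \frac{1}{2} \cdot 1 \left(-2\right) = \frac{1}{2} \left(-2\right) = -1$)
$y + \frac{-10 - 20}{94 + 93} = -1 + \frac{-10 - 20}{94 + 93} = -1 + \frac{-10 - 20}{187} = -1 - \frac{30}{187} = - \frac{217}{187}$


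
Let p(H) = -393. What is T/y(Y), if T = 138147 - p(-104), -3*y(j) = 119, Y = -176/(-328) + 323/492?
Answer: -415620/119 ≈ -3492.6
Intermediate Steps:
Y = 587/492 (Y = -176*(-1/328) + 323*(1/492) = 22/41 + 323/492 = 587/492 ≈ 1.1931)
y(j) = -119/3 (y(j) = -1/3*119 = -119/3)
T = 138540 (T = 138147 - 1*(-393) = 138147 + 393 = 138540)
T/y(Y) = 138540/(-119/3) = 138540*(-3/119) = -415620/119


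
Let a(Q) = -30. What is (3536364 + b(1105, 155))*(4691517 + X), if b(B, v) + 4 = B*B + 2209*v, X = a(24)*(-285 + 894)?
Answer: 23832531585660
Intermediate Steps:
X = -18270 (X = -30*(-285 + 894) = -30*609 = -18270)
b(B, v) = -4 + B² + 2209*v (b(B, v) = -4 + (B*B + 2209*v) = -4 + (B² + 2209*v) = -4 + B² + 2209*v)
(3536364 + b(1105, 155))*(4691517 + X) = (3536364 + (-4 + 1105² + 2209*155))*(4691517 - 18270) = (3536364 + (-4 + 1221025 + 342395))*4673247 = (3536364 + 1563416)*4673247 = 5099780*4673247 = 23832531585660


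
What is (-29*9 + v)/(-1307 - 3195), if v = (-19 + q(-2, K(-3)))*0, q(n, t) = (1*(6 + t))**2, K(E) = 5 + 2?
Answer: 261/4502 ≈ 0.057974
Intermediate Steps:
K(E) = 7
q(n, t) = (6 + t)**2
v = 0 (v = (-19 + (6 + 7)**2)*0 = (-19 + 13**2)*0 = (-19 + 169)*0 = 150*0 = 0)
(-29*9 + v)/(-1307 - 3195) = (-29*9 + 0)/(-1307 - 3195) = (-261 + 0)/(-4502) = -261*(-1/4502) = 261/4502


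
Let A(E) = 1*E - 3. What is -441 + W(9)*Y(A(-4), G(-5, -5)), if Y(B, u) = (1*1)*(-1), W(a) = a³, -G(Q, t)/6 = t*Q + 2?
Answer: -1170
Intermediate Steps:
G(Q, t) = -12 - 6*Q*t (G(Q, t) = -6*(t*Q + 2) = -6*(Q*t + 2) = -6*(2 + Q*t) = -12 - 6*Q*t)
A(E) = -3 + E (A(E) = E - 3 = -3 + E)
Y(B, u) = -1 (Y(B, u) = 1*(-1) = -1)
-441 + W(9)*Y(A(-4), G(-5, -5)) = -441 + 9³*(-1) = -441 + 729*(-1) = -441 - 729 = -1170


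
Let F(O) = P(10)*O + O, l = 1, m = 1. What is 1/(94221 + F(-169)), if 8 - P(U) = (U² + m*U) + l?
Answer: 1/111459 ≈ 8.9719e-6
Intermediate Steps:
P(U) = 7 - U - U² (P(U) = 8 - ((U² + 1*U) + 1) = 8 - ((U² + U) + 1) = 8 - ((U + U²) + 1) = 8 - (1 + U + U²) = 8 + (-1 - U - U²) = 7 - U - U²)
F(O) = -102*O (F(O) = (7 - 1*10 - 1*10²)*O + O = (7 - 10 - 1*100)*O + O = (7 - 10 - 100)*O + O = -103*O + O = -102*O)
1/(94221 + F(-169)) = 1/(94221 - 102*(-169)) = 1/(94221 + 17238) = 1/111459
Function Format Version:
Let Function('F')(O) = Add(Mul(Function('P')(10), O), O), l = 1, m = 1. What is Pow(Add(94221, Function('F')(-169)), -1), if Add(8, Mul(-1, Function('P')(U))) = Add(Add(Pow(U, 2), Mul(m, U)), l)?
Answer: Rational(1, 111459) ≈ 8.9719e-6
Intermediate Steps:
Function('P')(U) = Add(7, Mul(-1, U), Mul(-1, Pow(U, 2))) (Function('P')(U) = Add(8, Mul(-1, Add(Add(Pow(U, 2), Mul(1, U)), 1))) = Add(8, Mul(-1, Add(Add(Pow(U, 2), U), 1))) = Add(8, Mul(-1, Add(Add(U, Pow(U, 2)), 1))) = Add(8, Mul(-1, Add(1, U, Pow(U, 2)))) = Add(8, Add(-1, Mul(-1, U), Mul(-1, Pow(U, 2)))) = Add(7, Mul(-1, U), Mul(-1, Pow(U, 2))))
Function('F')(O) = Mul(-102, O) (Function('F')(O) = Add(Mul(Add(7, Mul(-1, 10), Mul(-1, Pow(10, 2))), O), O) = Add(Mul(Add(7, -10, Mul(-1, 100)), O), O) = Add(Mul(Add(7, -10, -100), O), O) = Add(Mul(-103, O), O) = Mul(-102, O))
Pow(Add(94221, Function('F')(-169)), -1) = Pow(Add(94221, Mul(-102, -169)), -1) = Pow(Add(94221, 17238), -1) = Pow(111459, -1) = Rational(1, 111459)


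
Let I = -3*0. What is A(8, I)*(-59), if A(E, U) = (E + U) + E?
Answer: -944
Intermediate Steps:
I = 0
A(E, U) = U + 2*E
A(8, I)*(-59) = (0 + 2*8)*(-59) = (0 + 16)*(-59) = 16*(-59) = -944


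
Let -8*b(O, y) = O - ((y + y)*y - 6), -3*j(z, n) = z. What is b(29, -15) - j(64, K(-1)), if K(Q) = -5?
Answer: 1757/24 ≈ 73.208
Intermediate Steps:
j(z, n) = -z/3
b(O, y) = -¾ - O/8 + y²/4 (b(O, y) = -(O - ((y + y)*y - 6))/8 = -(O - ((2*y)*y - 6))/8 = -(O - (2*y² - 6))/8 = -(O - (-6 + 2*y²))/8 = -(O + (6 - 2*y²))/8 = -(6 + O - 2*y²)/8 = -¾ - O/8 + y²/4)
b(29, -15) - j(64, K(-1)) = (-¾ - ⅛*29 + (¼)*(-15)²) - (-1)*64/3 = (-¾ - 29/8 + (¼)*225) - 1*(-64/3) = (-¾ - 29/8 + 225/4) + 64/3 = 415/8 + 64/3 = 1757/24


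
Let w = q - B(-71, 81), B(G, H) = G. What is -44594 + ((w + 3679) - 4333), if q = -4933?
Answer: -50110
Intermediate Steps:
w = -4862 (w = -4933 - 1*(-71) = -4933 + 71 = -4862)
-44594 + ((w + 3679) - 4333) = -44594 + ((-4862 + 3679) - 4333) = -44594 + (-1183 - 4333) = -44594 - 5516 = -50110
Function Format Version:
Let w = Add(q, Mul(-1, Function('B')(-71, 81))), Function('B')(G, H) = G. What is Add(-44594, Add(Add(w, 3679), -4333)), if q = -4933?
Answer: -50110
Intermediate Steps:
w = -4862 (w = Add(-4933, Mul(-1, -71)) = Add(-4933, 71) = -4862)
Add(-44594, Add(Add(w, 3679), -4333)) = Add(-44594, Add(Add(-4862, 3679), -4333)) = Add(-44594, Add(-1183, -4333)) = Add(-44594, -5516) = -50110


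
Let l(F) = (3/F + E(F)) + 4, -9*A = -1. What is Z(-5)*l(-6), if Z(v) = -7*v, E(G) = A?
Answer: 2275/18 ≈ 126.39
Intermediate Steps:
A = ⅑ (A = -⅑*(-1) = ⅑ ≈ 0.11111)
E(G) = ⅑
l(F) = 37/9 + 3/F (l(F) = (3/F + ⅑) + 4 = (⅑ + 3/F) + 4 = 37/9 + 3/F)
Z(-5)*l(-6) = (-7*(-5))*(37/9 + 3/(-6)) = 35*(37/9 + 3*(-⅙)) = 35*(37/9 - ½) = 35*(65/18) = 2275/18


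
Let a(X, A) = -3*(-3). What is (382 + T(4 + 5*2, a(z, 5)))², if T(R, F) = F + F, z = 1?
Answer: 160000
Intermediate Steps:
a(X, A) = 9
T(R, F) = 2*F
(382 + T(4 + 5*2, a(z, 5)))² = (382 + 2*9)² = (382 + 18)² = 400² = 160000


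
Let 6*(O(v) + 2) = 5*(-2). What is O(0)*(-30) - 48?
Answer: 62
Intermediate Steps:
O(v) = -11/3 (O(v) = -2 + (5*(-2))/6 = -2 + (⅙)*(-10) = -2 - 5/3 = -11/3)
O(0)*(-30) - 48 = -11/3*(-30) - 48 = 110 - 48 = 62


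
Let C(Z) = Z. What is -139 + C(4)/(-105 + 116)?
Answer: -1525/11 ≈ -138.64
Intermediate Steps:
-139 + C(4)/(-105 + 116) = -139 + 4/(-105 + 116) = -139 + 4/11 = -1525/11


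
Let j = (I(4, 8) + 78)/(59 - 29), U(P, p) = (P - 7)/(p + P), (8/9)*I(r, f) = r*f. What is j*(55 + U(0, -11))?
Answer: 11628/55 ≈ 211.42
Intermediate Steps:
I(r, f) = 9*f*r/8 (I(r, f) = 9*(r*f)/8 = 9*(f*r)/8 = 9*f*r/8)
U(P, p) = (-7 + P)/(P + p)
j = 19/5 (j = ((9/8)*8*4 + 78)/(59 - 29) = (36 + 78)/30 = 114*(1/30) = 19/5 ≈ 3.8000)
j*(55 + U(0, -11)) = 19*(55 + (-7 + 0)/(0 - 11))/5 = 19*(55 - 7/(-11))/5 = 19*(55 - 1/11*(-7))/5 = 19*(55 + 7/11)/5 = (19/5)*(612/11) = 11628/55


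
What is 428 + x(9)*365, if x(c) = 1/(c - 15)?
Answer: 2203/6 ≈ 367.17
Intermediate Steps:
x(c) = 1/(-15 + c)
428 + x(9)*365 = 428 + 365/(-15 + 9) = 428 + 365/(-6) = 428 - ⅙*365 = 428 - 365/6 = 2203/6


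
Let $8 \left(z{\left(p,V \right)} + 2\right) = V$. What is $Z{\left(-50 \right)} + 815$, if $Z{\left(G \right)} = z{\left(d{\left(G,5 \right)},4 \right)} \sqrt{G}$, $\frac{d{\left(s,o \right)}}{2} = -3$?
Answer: $815 - \frac{15 i \sqrt{2}}{2} \approx 815.0 - 10.607 i$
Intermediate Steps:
$d{\left(s,o \right)} = -6$ ($d{\left(s,o \right)} = 2 \left(-3\right) = -6$)
$z{\left(p,V \right)} = -2 + \frac{V}{8}$
$Z{\left(G \right)} = - \frac{3 \sqrt{G}}{2}$ ($Z{\left(G \right)} = \left(-2 + \frac{1}{8} \cdot 4\right) \sqrt{G} = \left(-2 + \frac{1}{2}\right) \sqrt{G} = - \frac{3 \sqrt{G}}{2}$)
$Z{\left(-50 \right)} + 815 = - \frac{3 \sqrt{-50}}{2} + 815 = - \frac{3 \cdot 5 i \sqrt{2}}{2} + 815 = - \frac{15 i \sqrt{2}}{2} + 815 = 815 - \frac{15 i \sqrt{2}}{2}$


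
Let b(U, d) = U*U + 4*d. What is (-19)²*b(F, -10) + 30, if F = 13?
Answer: 46599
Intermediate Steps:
b(U, d) = U² + 4*d
(-19)²*b(F, -10) + 30 = (-19)²*(13² + 4*(-10)) + 30 = 361*(169 - 40) + 30 = 361*129 + 30 = 46569 + 30 = 46599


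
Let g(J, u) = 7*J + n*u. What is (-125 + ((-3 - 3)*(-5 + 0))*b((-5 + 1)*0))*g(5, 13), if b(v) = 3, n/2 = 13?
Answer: -13055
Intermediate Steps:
n = 26 (n = 2*13 = 26)
g(J, u) = 7*J + 26*u
(-125 + ((-3 - 3)*(-5 + 0))*b((-5 + 1)*0))*g(5, 13) = (-125 + ((-3 - 3)*(-5 + 0))*3)*(7*5 + 26*13) = (-125 - 6*(-5)*3)*(35 + 338) = (-125 + 30*3)*373 = (-125 + 90)*373 = -35*373 = -13055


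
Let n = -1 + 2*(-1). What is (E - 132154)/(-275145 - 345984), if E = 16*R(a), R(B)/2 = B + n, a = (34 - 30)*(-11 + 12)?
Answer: 132122/621129 ≈ 0.21271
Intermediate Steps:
a = 4 (a = 4*1 = 4)
n = -3 (n = -1 - 2 = -3)
R(B) = -6 + 2*B (R(B) = 2*(B - 3) = 2*(-3 + B) = -6 + 2*B)
E = 32 (E = 16*(-6 + 2*4) = 16*(-6 + 8) = 16*2 = 32)
(E - 132154)/(-275145 - 345984) = (32 - 132154)/(-275145 - 345984) = -132122/(-621129) = -132122*(-1/621129) = 132122/621129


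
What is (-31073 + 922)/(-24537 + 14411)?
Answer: 30151/10126 ≈ 2.9776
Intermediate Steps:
(-31073 + 922)/(-24537 + 14411) = -30151/(-10126) = -30151*(-1/10126) = 30151/10126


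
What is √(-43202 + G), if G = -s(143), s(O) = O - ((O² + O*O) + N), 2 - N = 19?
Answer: 4*I*√154 ≈ 49.639*I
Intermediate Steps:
N = -17 (N = 2 - 1*19 = 2 - 19 = -17)
s(O) = 17 + O - 2*O² (s(O) = O - ((O² + O*O) - 17) = O - ((O² + O²) - 17) = O - (2*O² - 17) = O - (-17 + 2*O²) = O + (17 - 2*O²) = 17 + O - 2*O²)
G = 40738 (G = -(17 + 143 - 2*143²) = -(17 + 143 - 2*20449) = -(17 + 143 - 40898) = -1*(-40738) = 40738)
√(-43202 + G) = √(-43202 + 40738) = √(-2464) = 4*I*√154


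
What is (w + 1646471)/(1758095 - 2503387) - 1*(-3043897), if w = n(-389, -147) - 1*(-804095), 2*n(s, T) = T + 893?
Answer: 2268589631985/745292 ≈ 3.0439e+6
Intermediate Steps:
n(s, T) = 893/2 + T/2 (n(s, T) = (T + 893)/2 = (893 + T)/2 = 893/2 + T/2)
w = 804468 (w = (893/2 + (½)*(-147)) - 1*(-804095) = (893/2 - 147/2) + 804095 = 373 + 804095 = 804468)
(w + 1646471)/(1758095 - 2503387) - 1*(-3043897) = (804468 + 1646471)/(1758095 - 2503387) - 1*(-3043897) = 2450939/(-745292) + 3043897 = 2450939*(-1/745292) + 3043897 = -2450939/745292 + 3043897 = 2268589631985/745292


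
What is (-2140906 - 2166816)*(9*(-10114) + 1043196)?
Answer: -4101683656740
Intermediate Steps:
(-2140906 - 2166816)*(9*(-10114) + 1043196) = -4307722*(-91026 + 1043196) = -4307722*952170 = -4101683656740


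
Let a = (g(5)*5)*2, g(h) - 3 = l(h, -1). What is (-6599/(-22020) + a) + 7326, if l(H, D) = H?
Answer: 163086719/22020 ≈ 7406.3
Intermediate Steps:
g(h) = 3 + h
a = 80 (a = ((3 + 5)*5)*2 = (8*5)*2 = 40*2 = 80)
(-6599/(-22020) + a) + 7326 = (-6599/(-22020) + 80) + 7326 = (-6599*(-1/22020) + 80) + 7326 = (6599/22020 + 80) + 7326 = 1768199/22020 + 7326 = 163086719/22020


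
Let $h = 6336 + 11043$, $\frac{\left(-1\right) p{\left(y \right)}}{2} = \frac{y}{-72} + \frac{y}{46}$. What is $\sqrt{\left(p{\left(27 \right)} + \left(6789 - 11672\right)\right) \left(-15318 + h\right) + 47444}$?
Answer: $\frac{i \sqrt{21196591321}}{46} \approx 3165.0 i$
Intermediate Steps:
$p{\left(y \right)} = - \frac{13 y}{828}$ ($p{\left(y \right)} = - 2 \left(\frac{y}{-72} + \frac{y}{46}\right) = - 2 \left(y \left(- \frac{1}{72}\right) + y \frac{1}{46}\right) = - 2 \left(- \frac{y}{72} + \frac{y}{46}\right) = - 2 \frac{13 y}{1656} = - \frac{13 y}{828}$)
$h = 17379$
$\sqrt{\left(p{\left(27 \right)} + \left(6789 - 11672\right)\right) \left(-15318 + h\right) + 47444} = \sqrt{\left(\left(- \frac{13}{828}\right) 27 + \left(6789 - 11672\right)\right) \left(-15318 + 17379\right) + 47444} = \sqrt{\left(- \frac{39}{92} + \left(6789 - 11672\right)\right) 2061 + 47444} = \sqrt{\left(- \frac{39}{92} - 4883\right) 2061 + 47444} = \sqrt{\left(- \frac{449275}{92}\right) 2061 + 47444} = \sqrt{- \frac{925955775}{92} + 47444} = \sqrt{- \frac{921590927}{92}} = \frac{i \sqrt{21196591321}}{46}$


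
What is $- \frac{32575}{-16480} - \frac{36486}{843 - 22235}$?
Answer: $\frac{16226671}{4406752} \approx 3.6822$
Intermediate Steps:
$- \frac{32575}{-16480} - \frac{36486}{843 - 22235} = \left(-32575\right) \left(- \frac{1}{16480}\right) - \frac{36486}{-21392} = \frac{6515}{3296} - - \frac{18243}{10696} = \frac{6515}{3296} + \frac{18243}{10696} = \frac{16226671}{4406752}$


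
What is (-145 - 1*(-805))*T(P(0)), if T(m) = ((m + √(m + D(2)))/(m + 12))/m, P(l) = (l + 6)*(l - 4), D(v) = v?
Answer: -55 + 55*I*√22/24 ≈ -55.0 + 10.749*I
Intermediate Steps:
P(l) = (-4 + l)*(6 + l) (P(l) = (6 + l)*(-4 + l) = (-4 + l)*(6 + l))
T(m) = (m + √(2 + m))/(m*(12 + m)) (T(m) = ((m + √(m + 2))/(m + 12))/m = ((m + √(2 + m))/(12 + m))/m = (m + √(2 + m))/(m*(12 + m)))
(-145 - 1*(-805))*T(P(0)) = (-145 - 1*(-805))*(((-24 + 0² + 2*0) + √(2 + (-24 + 0² + 2*0)))/((-24 + 0² + 2*0)*(12 + (-24 + 0² + 2*0)))) = (-145 + 805)*(((-24 + 0 + 0) + √(2 + (-24 + 0 + 0)))/((-24 + 0 + 0)*(12 + (-24 + 0 + 0)))) = 660*((-24 + √(2 - 24))/((-24)*(12 - 24))) = 660*(-1/24*(-24 + √(-22))/(-12)) = 660*(-1/24*(-1/12)*(-24 + I*√22)) = 660*(-1/12 + I*√22/288) = -55 + 55*I*√22/24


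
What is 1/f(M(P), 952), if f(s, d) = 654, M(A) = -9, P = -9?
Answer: 1/654 ≈ 0.0015291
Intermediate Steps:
1/f(M(P), 952) = 1/654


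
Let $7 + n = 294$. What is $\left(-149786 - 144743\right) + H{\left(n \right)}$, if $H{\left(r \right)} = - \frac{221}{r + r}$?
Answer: $- \frac{169059867}{574} \approx -2.9453 \cdot 10^{5}$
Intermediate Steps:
$n = 287$ ($n = -7 + 294 = 287$)
$H{\left(r \right)} = - \frac{221}{2 r}$
$\left(-149786 - 144743\right) + H{\left(n \right)} = \left(-149786 - 144743\right) - \frac{221}{2 \cdot 287} = -294529 - \frac{221}{574} = - \frac{169059867}{574}$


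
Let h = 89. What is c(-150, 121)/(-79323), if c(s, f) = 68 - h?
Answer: 7/26441 ≈ 0.00026474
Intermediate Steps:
c(s, f) = -21 (c(s, f) = 68 - 1*89 = 68 - 89 = -21)
c(-150, 121)/(-79323) = -21/(-79323) = -21*(-1/79323) = 7/26441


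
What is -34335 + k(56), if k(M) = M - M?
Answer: -34335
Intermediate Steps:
k(M) = 0
-34335 + k(56) = -34335 + 0 = -34335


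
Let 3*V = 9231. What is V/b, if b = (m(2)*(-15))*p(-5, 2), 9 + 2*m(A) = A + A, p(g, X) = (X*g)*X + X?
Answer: -3077/675 ≈ -4.5585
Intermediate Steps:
p(g, X) = X + g*X² (p(g, X) = g*X² + X = X + g*X²)
m(A) = -9/2 + A (m(A) = -9/2 + (A + A)/2 = -9/2 + (2*A)/2 = -9/2 + A)
V = 3077 (V = (⅓)*9231 = 3077)
b = -675 (b = ((-9/2 + 2)*(-15))*(2*(1 + 2*(-5))) = (-5/2*(-15))*(2*(1 - 10)) = 75*(2*(-9))/2 = (75/2)*(-18) = -675)
V/b = 3077/(-675) = 3077*(-1/675) = -3077/675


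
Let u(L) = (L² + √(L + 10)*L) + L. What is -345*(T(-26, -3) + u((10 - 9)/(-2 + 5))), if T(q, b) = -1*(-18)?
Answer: -19090/3 - 115*√93/3 ≈ -6733.0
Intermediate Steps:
T(q, b) = 18
u(L) = L + L² + L*√(10 + L) (u(L) = (L² + √(10 + L)*L) + L = (L² + L*√(10 + L)) + L = L + L² + L*√(10 + L))
-345*(T(-26, -3) + u((10 - 9)/(-2 + 5))) = -345*(18 + ((10 - 9)/(-2 + 5))*(1 + (10 - 9)/(-2 + 5) + √(10 + (10 - 9)/(-2 + 5)))) = -345*(18 + (1/3)*(1 + 1/3 + √(10 + 1/3))) = -345*(18 + (1*(⅓))*(1 + 1*(⅓) + √(10 + 1*(⅓)))) = -345*(18 + (1 + ⅓ + √(10 + ⅓))/3) = -345*(18 + (1 + ⅓ + √(31/3))/3) = -345*(18 + (1 + ⅓ + √93/3)/3) = -345*(18 + (4/3 + √93/3)/3) = -345*(18 + (4/9 + √93/9)) = -345*(166/9 + √93/9) = -19090/3 - 115*√93/3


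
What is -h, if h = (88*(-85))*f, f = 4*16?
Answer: 478720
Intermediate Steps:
f = 64
h = -478720 (h = (88*(-85))*64 = -7480*64 = -478720)
-h = -1*(-478720) = 478720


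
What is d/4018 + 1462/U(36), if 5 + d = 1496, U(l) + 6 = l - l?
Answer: -418955/1722 ≈ -243.30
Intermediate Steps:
U(l) = -6 (U(l) = -6 + (l - l) = -6 + 0 = -6)
d = 1491 (d = -5 + 1496 = 1491)
d/4018 + 1462/U(36) = 1491/4018 + 1462/(-6) = 1491*(1/4018) + 1462*(-⅙) = 213/574 - 731/3 = -418955/1722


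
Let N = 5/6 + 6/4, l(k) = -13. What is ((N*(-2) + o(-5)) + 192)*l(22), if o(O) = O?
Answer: -7111/3 ≈ -2370.3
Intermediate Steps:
N = 7/3 (N = 5*(⅙) + 6*(¼) = ⅚ + 3/2 = 7/3 ≈ 2.3333)
((N*(-2) + o(-5)) + 192)*l(22) = (((7/3)*(-2) - 5) + 192)*(-13) = ((-14/3 - 5) + 192)*(-13) = (-29/3 + 192)*(-13) = (547/3)*(-13) = -7111/3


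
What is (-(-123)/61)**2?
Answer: 15129/3721 ≈ 4.0658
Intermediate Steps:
(-(-123)/61)**2 = (-1*(-123/61))**2 = (123/61)**2 = 15129/3721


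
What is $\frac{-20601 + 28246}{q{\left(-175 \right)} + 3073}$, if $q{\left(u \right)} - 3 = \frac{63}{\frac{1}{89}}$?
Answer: $\frac{7645}{8683} \approx 0.88046$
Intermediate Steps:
$q{\left(u \right)} = 5610$ ($q{\left(u \right)} = 3 + \frac{63}{\frac{1}{89}} = 3 + 63 \frac{1}{\frac{1}{89}} = 3 + 63 \cdot 89 = 3 + 5607 = 5610$)
$\frac{-20601 + 28246}{q{\left(-175 \right)} + 3073} = \frac{-20601 + 28246}{5610 + 3073} = \frac{7645}{8683}$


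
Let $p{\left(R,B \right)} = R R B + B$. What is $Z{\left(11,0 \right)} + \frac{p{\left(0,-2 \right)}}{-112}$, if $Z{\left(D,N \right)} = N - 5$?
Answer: $- \frac{279}{56} \approx -4.9821$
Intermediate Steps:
$p{\left(R,B \right)} = B + B R^{2}$ ($p{\left(R,B \right)} = R^{2} B + B = B R^{2} + B = B + B R^{2}$)
$Z{\left(D,N \right)} = -5 + N$
$Z{\left(11,0 \right)} + \frac{p{\left(0,-2 \right)}}{-112} = \left(-5 + 0\right) + \frac{\left(-2\right) \left(1 + 0^{2}\right)}{-112} = -5 - \frac{\left(-2\right) \left(1 + 0\right)}{112} = -5 - \frac{\left(-2\right) 1}{112} = -5 - - \frac{1}{56} = -5 + \frac{1}{56} = - \frac{279}{56}$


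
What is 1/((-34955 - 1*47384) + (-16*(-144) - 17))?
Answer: -1/80052 ≈ -1.2492e-5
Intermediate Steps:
1/((-34955 - 1*47384) + (-16*(-144) - 17)) = 1/((-34955 - 47384) + (2304 - 17)) = 1/(-82339 + 2287) = 1/(-80052) = -1/80052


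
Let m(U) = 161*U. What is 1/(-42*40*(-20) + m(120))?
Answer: 1/52920 ≈ 1.8896e-5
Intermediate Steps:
1/(-42*40*(-20) + m(120)) = 1/(-42*40*(-20) + 161*120) = 1/(-1680*(-20) + 19320) = 1/(33600 + 19320) = 1/52920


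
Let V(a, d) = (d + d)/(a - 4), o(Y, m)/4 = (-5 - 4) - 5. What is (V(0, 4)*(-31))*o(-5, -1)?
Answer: -3472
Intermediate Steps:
o(Y, m) = -56 (o(Y, m) = 4*((-5 - 4) - 5) = 4*(-9 - 5) = 4*(-14) = -56)
V(a, d) = 2*d/(-4 + a) (V(a, d) = (2*d)/(-4 + a) = 2*d/(-4 + a))
(V(0, 4)*(-31))*o(-5, -1) = ((2*4/(-4 + 0))*(-31))*(-56) = ((2*4/(-4))*(-31))*(-56) = ((2*4*(-¼))*(-31))*(-56) = -2*(-31)*(-56) = 62*(-56) = -3472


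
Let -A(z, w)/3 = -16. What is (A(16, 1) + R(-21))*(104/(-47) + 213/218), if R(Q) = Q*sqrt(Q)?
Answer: -303864/5123 + 265881*I*sqrt(21)/10246 ≈ -59.314 + 118.92*I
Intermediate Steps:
A(z, w) = 48 (A(z, w) = -3*(-16) = 48)
R(Q) = Q**(3/2)
(A(16, 1) + R(-21))*(104/(-47) + 213/218) = (48 + (-21)**(3/2))*(104/(-47) + 213/218) = (48 - 21*I*sqrt(21))*(104*(-1/47) + 213*(1/218)) = (48 - 21*I*sqrt(21))*(-104/47 + 213/218) = (48 - 21*I*sqrt(21))*(-12661/10246) = -303864/5123 + 265881*I*sqrt(21)/10246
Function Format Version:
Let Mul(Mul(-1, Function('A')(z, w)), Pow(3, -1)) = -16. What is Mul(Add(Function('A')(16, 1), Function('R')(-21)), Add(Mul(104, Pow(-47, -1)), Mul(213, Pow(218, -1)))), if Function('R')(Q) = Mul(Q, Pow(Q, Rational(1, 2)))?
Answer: Add(Rational(-303864, 5123), Mul(Rational(265881, 10246), I, Pow(21, Rational(1, 2)))) ≈ Add(-59.314, Mul(118.92, I))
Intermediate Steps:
Function('A')(z, w) = 48 (Function('A')(z, w) = Mul(-3, -16) = 48)
Function('R')(Q) = Pow(Q, Rational(3, 2))
Mul(Add(Function('A')(16, 1), Function('R')(-21)), Add(Mul(104, Pow(-47, -1)), Mul(213, Pow(218, -1)))) = Mul(Add(48, Pow(-21, Rational(3, 2))), Add(Mul(104, Pow(-47, -1)), Mul(213, Pow(218, -1)))) = Mul(Add(48, Mul(-21, I, Pow(21, Rational(1, 2)))), Add(Mul(104, Rational(-1, 47)), Mul(213, Rational(1, 218)))) = Mul(Add(48, Mul(-21, I, Pow(21, Rational(1, 2)))), Add(Rational(-104, 47), Rational(213, 218))) = Mul(Add(48, Mul(-21, I, Pow(21, Rational(1, 2)))), Rational(-12661, 10246)) = Add(Rational(-303864, 5123), Mul(Rational(265881, 10246), I, Pow(21, Rational(1, 2))))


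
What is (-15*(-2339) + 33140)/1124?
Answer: 68225/1124 ≈ 60.698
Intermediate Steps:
(-15*(-2339) + 33140)/1124 = (35085 + 33140)*(1/1124) = 68225*(1/1124) = 68225/1124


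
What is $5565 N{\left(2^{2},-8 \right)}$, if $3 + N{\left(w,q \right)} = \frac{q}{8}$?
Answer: $-22260$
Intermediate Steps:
$N{\left(w,q \right)} = -3 + \frac{q}{8}$
$5565 N{\left(2^{2},-8 \right)} = 5565 \left(-3 + \frac{1}{8} \left(-8\right)\right) = 5565 \left(-3 - 1\right) = 5565 \left(-4\right) = -22260$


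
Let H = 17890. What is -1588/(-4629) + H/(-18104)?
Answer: -27031829/41901708 ≈ -0.64512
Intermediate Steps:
-1588/(-4629) + H/(-18104) = -1588/(-4629) + 17890/(-18104) = -1588*(-1/4629) + 17890*(-1/18104) = 1588/4629 - 8945/9052 = -27031829/41901708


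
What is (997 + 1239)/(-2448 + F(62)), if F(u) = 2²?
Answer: -43/47 ≈ -0.91489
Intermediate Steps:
F(u) = 4
(997 + 1239)/(-2448 + F(62)) = (997 + 1239)/(-2448 + 4) = 2236/(-2444) = 2236*(-1/2444) = -43/47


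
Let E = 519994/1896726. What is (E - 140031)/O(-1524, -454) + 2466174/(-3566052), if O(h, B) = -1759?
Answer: 26080975641565853/330487933804938 ≈ 78.917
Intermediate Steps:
E = 259997/948363 (E = 519994*(1/1896726) = 259997/948363 ≈ 0.27415)
(E - 140031)/O(-1524, -454) + 2466174/(-3566052) = (259997/948363 - 140031)/(-1759) + 2466174/(-3566052) = -132799959256/948363*(-1/1759) + 2466174*(-1/3566052) = 132799959256/1668170517 - 411029/594342 = 26080975641565853/330487933804938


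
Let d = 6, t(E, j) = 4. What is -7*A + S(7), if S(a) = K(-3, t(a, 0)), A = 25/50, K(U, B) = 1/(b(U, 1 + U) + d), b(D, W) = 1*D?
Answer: -19/6 ≈ -3.1667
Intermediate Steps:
b(D, W) = D
K(U, B) = 1/(6 + U) (K(U, B) = 1/(U + 6) = 1/(6 + U))
A = 1/2 (A = 25*(1/50) = 1/2 ≈ 0.50000)
S(a) = 1/3 (S(a) = 1/(6 - 3) = 1/3)
-7*A + S(7) = -7*1/2 + 1/3 = -7/2 + 1/3 = -19/6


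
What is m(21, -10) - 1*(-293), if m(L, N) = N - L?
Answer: 262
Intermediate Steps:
m(21, -10) - 1*(-293) = (-10 - 1*21) - 1*(-293) = (-10 - 21) + 293 = -31 + 293 = 262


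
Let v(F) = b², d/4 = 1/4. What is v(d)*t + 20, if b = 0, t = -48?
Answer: 20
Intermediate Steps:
d = 1 (d = 4/4 = 4*(¼) = 1)
v(F) = 0 (v(F) = 0² = 0)
v(d)*t + 20 = 0*(-48) + 20 = 0 + 20 = 20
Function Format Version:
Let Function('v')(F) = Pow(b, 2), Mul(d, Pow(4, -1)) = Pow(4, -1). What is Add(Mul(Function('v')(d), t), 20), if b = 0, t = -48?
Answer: 20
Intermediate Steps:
d = 1 (d = Mul(4, Pow(4, -1)) = Mul(4, Rational(1, 4)) = 1)
Function('v')(F) = 0 (Function('v')(F) = Pow(0, 2) = 0)
Add(Mul(Function('v')(d), t), 20) = Add(Mul(0, -48), 20) = Add(0, 20) = 20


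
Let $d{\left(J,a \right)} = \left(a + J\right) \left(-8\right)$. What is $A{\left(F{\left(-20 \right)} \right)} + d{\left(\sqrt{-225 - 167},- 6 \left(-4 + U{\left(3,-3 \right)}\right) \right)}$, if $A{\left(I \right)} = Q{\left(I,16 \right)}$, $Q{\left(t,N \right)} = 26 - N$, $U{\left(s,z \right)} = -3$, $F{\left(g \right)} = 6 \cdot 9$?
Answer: $-326 - 112 i \sqrt{2} \approx -326.0 - 158.39 i$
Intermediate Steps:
$F{\left(g \right)} = 54$
$A{\left(I \right)} = 10$ ($A{\left(I \right)} = 26 - 16 = 10$)
$d{\left(J,a \right)} = - 8 J - 8 a$ ($d{\left(J,a \right)} = \left(J + a\right) \left(-8\right) = - 8 J - 8 a$)
$A{\left(F{\left(-20 \right)} \right)} + d{\left(\sqrt{-225 - 167},- 6 \left(-4 + U{\left(3,-3 \right)}\right) \right)} = 10 - \left(8 \sqrt{-225 - 167} + 8 \left(-6\right) \left(-4 - 3\right)\right) = 10 - \left(8 \left(-6\right) \left(-7\right) + 112 i \sqrt{2}\right) = 10 - \left(336 + 8 \cdot 14 i \sqrt{2}\right) = 10 - \left(336 + 112 i \sqrt{2}\right) = -326 - 112 i \sqrt{2}$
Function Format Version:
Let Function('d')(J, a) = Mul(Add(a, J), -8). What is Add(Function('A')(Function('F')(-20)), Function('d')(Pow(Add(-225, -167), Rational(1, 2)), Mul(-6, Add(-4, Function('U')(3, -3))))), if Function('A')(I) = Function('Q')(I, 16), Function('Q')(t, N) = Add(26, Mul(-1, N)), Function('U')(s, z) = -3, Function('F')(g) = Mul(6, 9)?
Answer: Add(-326, Mul(-112, I, Pow(2, Rational(1, 2)))) ≈ Add(-326.00, Mul(-158.39, I))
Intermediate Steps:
Function('F')(g) = 54
Function('A')(I) = 10 (Function('A')(I) = Add(26, Mul(-1, 16)) = Add(26, -16) = 10)
Function('d')(J, a) = Add(Mul(-8, J), Mul(-8, a)) (Function('d')(J, a) = Mul(Add(J, a), -8) = Add(Mul(-8, J), Mul(-8, a)))
Add(Function('A')(Function('F')(-20)), Function('d')(Pow(Add(-225, -167), Rational(1, 2)), Mul(-6, Add(-4, Function('U')(3, -3))))) = Add(10, Add(Mul(-8, Pow(Add(-225, -167), Rational(1, 2))), Mul(-8, Mul(-6, Add(-4, -3))))) = Add(10, Add(Mul(-8, Pow(-392, Rational(1, 2))), Mul(-8, Mul(-6, -7)))) = Add(10, Add(Mul(-8, Mul(14, I, Pow(2, Rational(1, 2)))), Mul(-8, 42))) = Add(10, Add(Mul(-112, I, Pow(2, Rational(1, 2))), -336)) = Add(10, Add(-336, Mul(-112, I, Pow(2, Rational(1, 2))))) = Add(-326, Mul(-112, I, Pow(2, Rational(1, 2))))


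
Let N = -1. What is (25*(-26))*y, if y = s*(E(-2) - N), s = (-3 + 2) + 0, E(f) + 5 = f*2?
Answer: -5200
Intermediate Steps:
E(f) = -5 + 2*f (E(f) = -5 + f*2 = -5 + 2*f)
s = -1 (s = -1 + 0 = -1)
y = 8 (y = -((-5 + 2*(-2)) - 1*(-1)) = -((-5 - 4) + 1) = -(-9 + 1) = -1*(-8) = 8)
(25*(-26))*y = (25*(-26))*8 = -650*8 = -5200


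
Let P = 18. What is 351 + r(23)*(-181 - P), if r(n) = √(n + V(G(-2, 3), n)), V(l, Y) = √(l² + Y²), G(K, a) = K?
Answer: 351 - 199*√(23 + √533) ≈ -999.96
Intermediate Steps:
V(l, Y) = √(Y² + l²)
r(n) = √(n + √(4 + n²)) (r(n) = √(n + √(n² + (-2)²)) = √(n + √(n² + 4)) = √(n + √(4 + n²)))
351 + r(23)*(-181 - P) = 351 + √(23 + √(4 + 23²))*(-181 - 1*18) = 351 + √(23 + √(4 + 529))*(-181 - 18) = 351 + √(23 + √533)*(-199) = 351 - 199*√(23 + √533)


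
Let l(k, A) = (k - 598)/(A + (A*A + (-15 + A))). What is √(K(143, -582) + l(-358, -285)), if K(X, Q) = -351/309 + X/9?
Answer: √110347690915/86520 ≈ 3.8394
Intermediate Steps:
K(X, Q) = -117/103 + X/9 (K(X, Q) = -351*1/309 + X*(⅑) = -117/103 + X/9)
l(k, A) = (-598 + k)/(-15 + A² + 2*A) (l(k, A) = (-598 + k)/(A + (A² + (-15 + A))) = (-598 + k)/(A + (-15 + A + A²)) = (-598 + k)/(-15 + A² + 2*A))
√(K(143, -582) + l(-358, -285)) = √((-117/103 + (⅑)*143) + (-598 - 358)/(-15 + (-285)² + 2*(-285))) = √((-117/103 + 143/9) - 956/(-15 + 81225 - 570)) = √(13676/927 - 956/80640) = √(13676/927 + (1/80640)*(-956)) = √(13676/927 - 239/20160) = √(30609623/2076480) = √110347690915/86520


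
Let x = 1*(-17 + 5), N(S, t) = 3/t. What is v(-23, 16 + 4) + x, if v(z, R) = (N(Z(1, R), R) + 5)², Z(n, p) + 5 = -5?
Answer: 5809/400 ≈ 14.522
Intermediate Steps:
Z(n, p) = -10 (Z(n, p) = -5 - 5 = -10)
v(z, R) = (5 + 3/R)² (v(z, R) = (3/R + 5)² = (5 + 3/R)²)
x = -12 (x = 1*(-12) = -12)
v(-23, 16 + 4) + x = (3 + 5*(16 + 4))²/(16 + 4)² - 12 = (3 + 5*20)²/20² - 12 = (3 + 100)²/400 - 12 = (1/400)*103² - 12 = (1/400)*10609 - 12 = 10609/400 - 12 = 5809/400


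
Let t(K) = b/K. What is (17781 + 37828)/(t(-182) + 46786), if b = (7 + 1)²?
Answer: 5060419/4257494 ≈ 1.1886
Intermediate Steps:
b = 64 (b = 8² = 64)
t(K) = 64/K
(17781 + 37828)/(t(-182) + 46786) = (17781 + 37828)/(64/(-182) + 46786) = 55609/(64*(-1/182) + 46786) = 55609/(-32/91 + 46786) = 55609/(4257494/91) = 55609*(91/4257494) = 5060419/4257494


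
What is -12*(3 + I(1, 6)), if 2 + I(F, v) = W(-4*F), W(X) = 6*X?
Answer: 276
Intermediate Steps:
I(F, v) = -2 - 24*F (I(F, v) = -2 + 6*(-4*F) = -2 - 24*F)
-12*(3 + I(1, 6)) = -12*(3 + (-2 - 24*1)) = -12*(3 + (-2 - 24)) = -12*(3 - 26) = -12*(-23) = 276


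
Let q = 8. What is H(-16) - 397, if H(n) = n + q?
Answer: -405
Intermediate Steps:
H(n) = 8 + n (H(n) = n + 8 = 8 + n)
H(-16) - 397 = (8 - 16) - 397 = -8 - 397 = -405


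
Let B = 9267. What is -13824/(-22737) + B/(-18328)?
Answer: 14220831/138907912 ≈ 0.10238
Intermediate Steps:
-13824/(-22737) + B/(-18328) = -13824/(-22737) + 9267/(-18328) = -13824*(-1/22737) + 9267*(-1/18328) = 4608/7579 - 9267/18328 = 14220831/138907912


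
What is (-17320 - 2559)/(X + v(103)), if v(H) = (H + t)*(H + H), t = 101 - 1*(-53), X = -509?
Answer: -19879/52433 ≈ -0.37913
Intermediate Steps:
t = 154 (t = 101 + 53 = 154)
v(H) = 2*H*(154 + H) (v(H) = (H + 154)*(H + H) = (154 + H)*(2*H) = 2*H*(154 + H))
(-17320 - 2559)/(X + v(103)) = (-17320 - 2559)/(-509 + 2*103*(154 + 103)) = -19879/(-509 + 2*103*257) = -19879/(-509 + 52942) = -19879/52433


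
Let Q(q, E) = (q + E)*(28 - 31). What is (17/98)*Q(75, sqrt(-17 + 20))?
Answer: -3825/98 - 51*sqrt(3)/98 ≈ -39.932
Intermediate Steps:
Q(q, E) = -3*E - 3*q (Q(q, E) = (E + q)*(-3) = -3*E - 3*q)
(17/98)*Q(75, sqrt(-17 + 20)) = (17/98)*(-3*sqrt(-17 + 20) - 3*75) = (17*(1/98))*(-3*sqrt(3) - 225) = 17*(-225 - 3*sqrt(3))/98 = -3825/98 - 51*sqrt(3)/98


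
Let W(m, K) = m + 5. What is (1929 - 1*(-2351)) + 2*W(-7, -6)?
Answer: 4276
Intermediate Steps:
W(m, K) = 5 + m
(1929 - 1*(-2351)) + 2*W(-7, -6) = (1929 - 1*(-2351)) + 2*(5 - 7) = (1929 + 2351) + 2*(-2) = 4280 - 4 = 4276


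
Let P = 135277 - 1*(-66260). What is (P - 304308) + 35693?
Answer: -67078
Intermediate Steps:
P = 201537 (P = 135277 + 66260 = 201537)
(P - 304308) + 35693 = (201537 - 304308) + 35693 = -102771 + 35693 = -67078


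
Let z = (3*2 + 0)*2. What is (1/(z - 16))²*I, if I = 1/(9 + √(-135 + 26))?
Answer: 9/3040 - I*√109/3040 ≈ 0.0029605 - 0.0034343*I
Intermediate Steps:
z = 12 (z = (6 + 0)*2 = 6*2 = 12)
I = 1/(9 + I*√109) (I = 1/(9 + √(-109)) = 1/(9 + I*√109) ≈ 0.047368 - 0.054949*I)
(1/(z - 16))²*I = (1/(12 - 16))²*(9/190 - I*√109/190) = (1/(-4))²*(9/190 - I*√109/190) = (-¼)²*(9/190 - I*√109/190) = (9/190 - I*√109/190)/16 = 9/3040 - I*√109/3040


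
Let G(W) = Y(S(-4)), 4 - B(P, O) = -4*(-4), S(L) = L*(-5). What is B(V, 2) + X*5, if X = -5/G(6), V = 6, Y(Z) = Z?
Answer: -53/4 ≈ -13.250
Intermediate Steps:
S(L) = -5*L
B(P, O) = -12 (B(P, O) = 4 - (-4)*(-4) = 4 - 1*16 = 4 - 16 = -12)
G(W) = 20 (G(W) = -5*(-4) = 20)
X = -1/4 (X = -5/20 = -5*1/20 = -1/4 ≈ -0.25000)
B(V, 2) + X*5 = -12 - 1/4*5 = -12 - 5/4 = -53/4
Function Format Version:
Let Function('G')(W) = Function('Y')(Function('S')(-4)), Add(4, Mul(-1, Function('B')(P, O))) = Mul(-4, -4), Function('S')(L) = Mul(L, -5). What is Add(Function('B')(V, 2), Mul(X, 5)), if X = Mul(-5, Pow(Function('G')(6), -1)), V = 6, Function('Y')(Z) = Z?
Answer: Rational(-53, 4) ≈ -13.250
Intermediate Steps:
Function('S')(L) = Mul(-5, L)
Function('B')(P, O) = -12 (Function('B')(P, O) = Add(4, Mul(-1, Mul(-4, -4))) = Add(4, Mul(-1, 16)) = Add(4, -16) = -12)
Function('G')(W) = 20 (Function('G')(W) = Mul(-5, -4) = 20)
X = Rational(-1, 4) (X = Mul(-5, Pow(20, -1)) = Mul(-5, Rational(1, 20)) = Rational(-1, 4) ≈ -0.25000)
Add(Function('B')(V, 2), Mul(X, 5)) = Add(-12, Mul(Rational(-1, 4), 5)) = Add(-12, Rational(-5, 4)) = Rational(-53, 4)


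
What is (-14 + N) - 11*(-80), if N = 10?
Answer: 876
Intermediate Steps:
(-14 + N) - 11*(-80) = (-14 + 10) - 11*(-80) = -4 + 880 = 876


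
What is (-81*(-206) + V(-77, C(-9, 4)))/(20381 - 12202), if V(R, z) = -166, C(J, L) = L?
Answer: 16520/8179 ≈ 2.0198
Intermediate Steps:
(-81*(-206) + V(-77, C(-9, 4)))/(20381 - 12202) = (-81*(-206) - 166)/(20381 - 12202) = (16686 - 166)/8179 = 16520*(1/8179) = 16520/8179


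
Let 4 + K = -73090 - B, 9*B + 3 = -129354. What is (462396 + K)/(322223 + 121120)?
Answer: 403675/443343 ≈ 0.91053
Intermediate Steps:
B = -14373 (B = -⅓ + (⅑)*(-129354) = -⅓ - 43118/3 = -14373)
K = -58721 (K = -4 + (-73090 - 1*(-14373)) = -4 + (-73090 + 14373) = -4 - 58717 = -58721)
(462396 + K)/(322223 + 121120) = (462396 - 58721)/(322223 + 121120) = 403675/443343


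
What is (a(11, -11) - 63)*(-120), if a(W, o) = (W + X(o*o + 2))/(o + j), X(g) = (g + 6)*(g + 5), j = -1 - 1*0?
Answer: 172790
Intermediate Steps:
j = -1 (j = -1 + 0 = -1)
X(g) = (5 + g)*(6 + g) (X(g) = (6 + g)*(5 + g) = (5 + g)*(6 + g))
a(W, o) = (52 + W + (2 + o²)² + 11*o²)/(-1 + o) (a(W, o) = (W + (30 + (o*o + 2)² + 11*(o*o + 2)))/(o - 1) = (W + (30 + (o² + 2)² + 11*(o² + 2)))/(-1 + o) = (W + (30 + (2 + o²)² + 11*(2 + o²)))/(-1 + o) = (W + (30 + (2 + o²)² + (22 + 11*o²)))/(-1 + o) = (W + (52 + (2 + o²)² + 11*o²))/(-1 + o) = (52 + W + (2 + o²)² + 11*o²)/(-1 + o))
(a(11, -11) - 63)*(-120) = ((56 + 11 + (-11)⁴ + 15*(-11)²)/(-1 - 11) - 63)*(-120) = ((56 + 11 + 14641 + 15*121)/(-12) - 63)*(-120) = (-(56 + 11 + 14641 + 1815)/12 - 63)*(-120) = (-1/12*16523 - 63)*(-120) = (-16523/12 - 63)*(-120) = -17279/12*(-120) = 172790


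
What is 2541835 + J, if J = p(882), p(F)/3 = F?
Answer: 2544481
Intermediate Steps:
p(F) = 3*F
J = 2646 (J = 3*882 = 2646)
2541835 + J = 2541835 + 2646 = 2544481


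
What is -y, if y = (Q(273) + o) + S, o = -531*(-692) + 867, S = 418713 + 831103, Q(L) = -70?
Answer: -1618065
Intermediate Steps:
S = 1249816
o = 368319 (o = 367452 + 867 = 368319)
y = 1618065 (y = (-70 + 368319) + 1249816 = 368249 + 1249816 = 1618065)
-y = -1*1618065 = -1618065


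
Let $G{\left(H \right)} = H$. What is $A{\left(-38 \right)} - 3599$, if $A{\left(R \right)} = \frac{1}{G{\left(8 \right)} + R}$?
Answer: $- \frac{107971}{30} \approx -3599.0$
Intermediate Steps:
$A{\left(R \right)} = \frac{1}{8 + R}$
$A{\left(-38 \right)} - 3599 = \frac{1}{8 - 38} - 3599 = \frac{1}{-30} - 3599 = - \frac{1}{30} - 3599 = - \frac{107971}{30}$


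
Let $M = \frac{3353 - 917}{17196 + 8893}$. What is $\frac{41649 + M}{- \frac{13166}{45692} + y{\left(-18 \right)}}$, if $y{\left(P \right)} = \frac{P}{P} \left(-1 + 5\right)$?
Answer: $\frac{1182099034222}{105351109} \approx 11221.0$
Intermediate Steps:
$M = \frac{348}{3727}$ ($M = \frac{2436}{26089} = 2436 \cdot \frac{1}{26089} = \frac{348}{3727} \approx 0.093373$)
$y{\left(P \right)} = 4$ ($y{\left(P \right)} = 1 \cdot 4 = 4$)
$\frac{41649 + M}{- \frac{13166}{45692} + y{\left(-18 \right)}} = \frac{41649 + \frac{348}{3727}}{- \frac{13166}{45692} + 4} = \frac{155226171}{3727 \left(\left(-13166\right) \frac{1}{45692} + 4\right)} = \frac{155226171}{3727 \left(- \frac{6583}{22846} + 4\right)} = \frac{155226171}{3727 \cdot \frac{84801}{22846}} = \frac{155226171}{3727} \cdot \frac{22846}{84801} = \frac{1182099034222}{105351109}$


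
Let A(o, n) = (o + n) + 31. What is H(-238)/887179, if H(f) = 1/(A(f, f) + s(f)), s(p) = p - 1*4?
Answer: -1/609491973 ≈ -1.6407e-9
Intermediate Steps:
A(o, n) = 31 + n + o (A(o, n) = (n + o) + 31 = 31 + n + o)
s(p) = -4 + p (s(p) = p - 4 = -4 + p)
H(f) = 1/(27 + 3*f) (H(f) = 1/((31 + f + f) + (-4 + f)) = 1/((31 + 2*f) + (-4 + f)) = 1/(27 + 3*f))
H(-238)/887179 = (1/(3*(9 - 238)))/887179 = ((⅓)/(-229))*(1/887179) = ((⅓)*(-1/229))*(1/887179) = -1/687*1/887179 = -1/609491973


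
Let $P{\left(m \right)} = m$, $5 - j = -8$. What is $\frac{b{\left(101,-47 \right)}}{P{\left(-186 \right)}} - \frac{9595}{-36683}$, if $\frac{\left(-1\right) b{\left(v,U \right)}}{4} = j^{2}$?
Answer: $\frac{13291189}{3411519} \approx 3.896$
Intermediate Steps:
$j = 13$ ($j = 5 - -8 = 5 + 8 = 13$)
$b{\left(v,U \right)} = -676$ ($b{\left(v,U \right)} = - 4 \cdot 13^{2} = \left(-4\right) 169 = -676$)
$\frac{b{\left(101,-47 \right)}}{P{\left(-186 \right)}} - \frac{9595}{-36683} = - \frac{676}{-186} - \frac{9595}{-36683} = \left(-676\right) \left(- \frac{1}{186}\right) - - \frac{9595}{36683} = \frac{338}{93} + \frac{9595}{36683} = \frac{13291189}{3411519}$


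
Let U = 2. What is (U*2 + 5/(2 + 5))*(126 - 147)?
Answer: -99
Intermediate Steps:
(U*2 + 5/(2 + 5))*(126 - 147) = (2*2 + 5/(2 + 5))*(126 - 147) = (4 + 5/7)*(-21) = (33/7)*(-21) = -99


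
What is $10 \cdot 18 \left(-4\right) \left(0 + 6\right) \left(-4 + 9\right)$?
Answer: $-21600$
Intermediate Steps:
$10 \cdot 18 \left(-4\right) \left(0 + 6\right) \left(-4 + 9\right) = 180 \left(-4\right) 6 \cdot 5 = \left(-720\right) 30 = -21600$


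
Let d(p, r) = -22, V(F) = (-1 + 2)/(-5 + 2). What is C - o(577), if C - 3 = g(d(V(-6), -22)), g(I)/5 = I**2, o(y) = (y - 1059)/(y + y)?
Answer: 1398312/577 ≈ 2423.4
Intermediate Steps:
V(F) = -1/3 (V(F) = 1/(-3) = 1*(-1/3) = -1/3)
o(y) = (-1059 + y)/(2*y) (o(y) = (-1059 + y)/((2*y)) = (-1059 + y)*(1/(2*y)) = (-1059 + y)/(2*y))
g(I) = 5*I**2
C = 2423 (C = 3 + 5*(-22)**2 = 3 + 5*484 = 3 + 2420 = 2423)
C - o(577) = 2423 - (-1059 + 577)/(2*577) = 2423 - (-482)/(2*577) = 2423 - 1*(-241/577) = 2423 + 241/577 = 1398312/577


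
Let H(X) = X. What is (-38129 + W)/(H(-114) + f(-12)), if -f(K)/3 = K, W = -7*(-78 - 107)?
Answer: 6139/13 ≈ 472.23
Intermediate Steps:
W = 1295 (W = -7*(-185) = 1295)
f(K) = -3*K
(-38129 + W)/(H(-114) + f(-12)) = (-38129 + 1295)/(-114 - 3*(-12)) = -36834/(-114 + 36) = -36834/(-78) = -36834*(-1/78) = 6139/13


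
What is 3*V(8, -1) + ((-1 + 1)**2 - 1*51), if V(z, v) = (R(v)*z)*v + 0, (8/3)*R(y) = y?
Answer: -42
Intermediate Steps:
R(y) = 3*y/8
V(z, v) = 3*z*v**2/8 (V(z, v) = ((3*v/8)*z)*v + 0 = (3*v*z/8)*v + 0 = 3*z*v**2/8 + 0 = 3*z*v**2/8)
3*V(8, -1) + ((-1 + 1)**2 - 1*51) = 3*((3/8)*8*(-1)**2) + ((-1 + 1)**2 - 1*51) = 3*((3/8)*8*1) + (0**2 - 51) = 3*3 + (0 - 51) = 9 - 51 = -42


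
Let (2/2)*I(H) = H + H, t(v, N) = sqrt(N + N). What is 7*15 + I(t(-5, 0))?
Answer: 105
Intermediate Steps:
t(v, N) = sqrt(2)*sqrt(N) (t(v, N) = sqrt(2*N) = sqrt(2)*sqrt(N))
I(H) = 2*H (I(H) = H + H = 2*H)
7*15 + I(t(-5, 0)) = 7*15 + 2*(sqrt(2)*sqrt(0)) = 105 + 2*(sqrt(2)*0) = 105 + 2*0 = 105 + 0 = 105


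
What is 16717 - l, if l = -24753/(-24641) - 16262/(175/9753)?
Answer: 3980225868026/4312175 ≈ 9.2302e+5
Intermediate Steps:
l = -3908139238551/4312175 (l = -24753*(-1/24641) - 16262/(175*(1/9753)) = 24753/24641 - 16262/175/9753 = 24753/24641 - 16262*9753/175 = 24753/24641 - 158603286/175 = -3908139238551/4312175 ≈ -9.0630e+5)
16717 - l = 16717 - 1*(-3908139238551/4312175) = 16717 + 3908139238551/4312175 = 3980225868026/4312175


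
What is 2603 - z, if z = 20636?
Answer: -18033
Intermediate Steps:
2603 - z = 2603 - 1*20636 = 2603 - 20636 = -18033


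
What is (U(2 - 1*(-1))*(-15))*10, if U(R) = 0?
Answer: 0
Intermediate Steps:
(U(2 - 1*(-1))*(-15))*10 = (0*(-15))*10 = 0*10 = 0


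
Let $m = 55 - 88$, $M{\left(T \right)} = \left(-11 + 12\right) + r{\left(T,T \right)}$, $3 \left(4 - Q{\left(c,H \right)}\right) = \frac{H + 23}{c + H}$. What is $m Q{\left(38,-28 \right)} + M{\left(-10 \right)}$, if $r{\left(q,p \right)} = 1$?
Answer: $- \frac{271}{2} \approx -135.5$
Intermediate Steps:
$Q{\left(c,H \right)} = 4 - \frac{23 + H}{3 \left(H + c\right)}$ ($Q{\left(c,H \right)} = 4 - \frac{\left(H + 23\right) \frac{1}{c + H}}{3} = 4 - \frac{\left(23 + H\right) \frac{1}{H + c}}{3} = 4 - \frac{\frac{1}{H + c} \left(23 + H\right)}{3} = 4 - \frac{23 + H}{3 \left(H + c\right)}$)
$M{\left(T \right)} = 2$ ($M{\left(T \right)} = \left(-11 + 12\right) + 1 = 1 + 1 = 2$)
$m = -33$
$m Q{\left(38,-28 \right)} + M{\left(-10 \right)} = - 33 \frac{-23 + 11 \left(-28\right) + 12 \cdot 38}{3 \left(-28 + 38\right)} + 2 = - 33 \frac{-23 - 308 + 456}{3 \cdot 10} + 2 = - 33 \cdot \frac{1}{3} \cdot \frac{1}{10} \cdot 125 + 2 = \left(-33\right) \frac{25}{6} + 2 = - \frac{275}{2} + 2 = - \frac{271}{2}$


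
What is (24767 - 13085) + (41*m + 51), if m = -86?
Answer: 8207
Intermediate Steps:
(24767 - 13085) + (41*m + 51) = (24767 - 13085) + (41*(-86) + 51) = 11682 + (-3526 + 51) = 11682 - 3475 = 8207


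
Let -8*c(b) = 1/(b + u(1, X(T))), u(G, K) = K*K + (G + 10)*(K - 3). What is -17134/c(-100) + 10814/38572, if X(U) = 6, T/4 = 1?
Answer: -81950682945/19286 ≈ -4.2492e+6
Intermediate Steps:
T = 4 (T = 4*1 = 4)
u(G, K) = K² + (-3 + K)*(10 + G) (u(G, K) = K² + (10 + G)*(-3 + K) = K² + (-3 + K)*(10 + G))
c(b) = -1/(8*(69 + b)) (c(b) = -1/(8*(b + (-30 + 6² - 3*1 + 10*6 + 1*6))) = -1/(8*(b + (-30 + 36 - 3 + 60 + 6))) = -1/(8*(b + 69)) = -1/(8*(69 + b)))
-17134/c(-100) + 10814/38572 = -17134/((-1/(552 + 8*(-100)))) + 10814/38572 = -17134/((-1/(552 - 800))) + 10814*(1/38572) = -17134/((-1/(-248))) + 5407/19286 = -17134/((-1*(-1/248))) + 5407/19286 = -17134/1/248 + 5407/19286 = -17134*248 + 5407/19286 = -4249232 + 5407/19286 = -81950682945/19286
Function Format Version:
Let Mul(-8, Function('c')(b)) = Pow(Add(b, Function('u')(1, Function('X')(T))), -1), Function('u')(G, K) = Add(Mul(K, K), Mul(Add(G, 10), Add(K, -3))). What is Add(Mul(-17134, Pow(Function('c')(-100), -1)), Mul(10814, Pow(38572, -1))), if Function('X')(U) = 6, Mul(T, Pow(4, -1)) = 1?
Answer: Rational(-81950682945, 19286) ≈ -4.2492e+6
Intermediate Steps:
T = 4 (T = Mul(4, 1) = 4)
Function('u')(G, K) = Add(Pow(K, 2), Mul(Add(-3, K), Add(10, G))) (Function('u')(G, K) = Add(Pow(K, 2), Mul(Add(10, G), Add(-3, K))) = Add(Pow(K, 2), Mul(Add(-3, K), Add(10, G))))
Function('c')(b) = Mul(Rational(-1, 8), Pow(Add(69, b), -1)) (Function('c')(b) = Mul(Rational(-1, 8), Pow(Add(b, Add(-30, Pow(6, 2), Mul(-3, 1), Mul(10, 6), Mul(1, 6))), -1)) = Mul(Rational(-1, 8), Pow(Add(b, Add(-30, 36, -3, 60, 6)), -1)) = Mul(Rational(-1, 8), Pow(Add(b, 69), -1)) = Mul(Rational(-1, 8), Pow(Add(69, b), -1)))
Add(Mul(-17134, Pow(Function('c')(-100), -1)), Mul(10814, Pow(38572, -1))) = Add(Mul(-17134, Pow(Mul(-1, Pow(Add(552, Mul(8, -100)), -1)), -1)), Mul(10814, Pow(38572, -1))) = Add(Mul(-17134, Pow(Mul(-1, Pow(Add(552, -800), -1)), -1)), Mul(10814, Rational(1, 38572))) = Add(Mul(-17134, Pow(Mul(-1, Pow(-248, -1)), -1)), Rational(5407, 19286)) = Add(Mul(-17134, Pow(Mul(-1, Rational(-1, 248)), -1)), Rational(5407, 19286)) = Add(Mul(-17134, Pow(Rational(1, 248), -1)), Rational(5407, 19286)) = Add(Mul(-17134, 248), Rational(5407, 19286)) = Add(-4249232, Rational(5407, 19286)) = Rational(-81950682945, 19286)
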